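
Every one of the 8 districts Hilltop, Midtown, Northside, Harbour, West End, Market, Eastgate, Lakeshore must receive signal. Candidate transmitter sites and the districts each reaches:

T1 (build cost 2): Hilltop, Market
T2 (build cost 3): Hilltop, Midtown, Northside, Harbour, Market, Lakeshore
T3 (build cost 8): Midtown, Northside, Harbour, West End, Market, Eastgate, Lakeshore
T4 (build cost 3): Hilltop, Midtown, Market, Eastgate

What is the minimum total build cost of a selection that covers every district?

T1, T3 cover every district at build cost 2 + 8 = 10.
Any cover uses at least 2 transmitter sites; among all covering selections none totals below 10.

10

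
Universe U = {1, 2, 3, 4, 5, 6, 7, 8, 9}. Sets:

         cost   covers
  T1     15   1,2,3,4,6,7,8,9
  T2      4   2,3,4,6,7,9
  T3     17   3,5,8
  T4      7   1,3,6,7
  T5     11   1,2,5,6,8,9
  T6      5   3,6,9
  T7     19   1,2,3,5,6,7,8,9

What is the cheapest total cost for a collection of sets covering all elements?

T2, T5 cover every element at cost 4 + 11 = 15.
Any cover uses at least 2 sets; among all covering selections none totals below 15.

15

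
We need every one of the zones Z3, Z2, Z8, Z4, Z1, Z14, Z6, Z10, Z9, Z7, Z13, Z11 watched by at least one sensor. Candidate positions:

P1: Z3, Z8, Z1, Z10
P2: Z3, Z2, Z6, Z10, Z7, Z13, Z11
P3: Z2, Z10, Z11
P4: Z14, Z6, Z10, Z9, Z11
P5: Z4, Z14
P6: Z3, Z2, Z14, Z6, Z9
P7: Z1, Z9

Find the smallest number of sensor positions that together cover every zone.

P1, P2, P4, P5 together cover {Z3, Z2, Z8, Z4, Z1, Z14, Z6, Z10, Z9, Z7, Z13, Z11} — every zone.
No 3 of the 7 sensor positions cover everything (all 35 triples fall short), so 4 is minimum.

4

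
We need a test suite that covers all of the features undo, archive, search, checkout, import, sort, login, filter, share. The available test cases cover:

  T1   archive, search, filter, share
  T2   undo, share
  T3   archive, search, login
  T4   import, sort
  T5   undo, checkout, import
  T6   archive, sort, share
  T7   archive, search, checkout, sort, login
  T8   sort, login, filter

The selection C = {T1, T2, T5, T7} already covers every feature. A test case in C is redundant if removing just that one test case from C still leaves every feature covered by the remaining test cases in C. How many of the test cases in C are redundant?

Drop T1: filter uncovered — not redundant.
Drop T2: the rest still cover every feature — redundant.
Drop T5: import uncovered — not redundant.
Drop T7: sort, login uncovered — not redundant.
1 redundant: T2.

1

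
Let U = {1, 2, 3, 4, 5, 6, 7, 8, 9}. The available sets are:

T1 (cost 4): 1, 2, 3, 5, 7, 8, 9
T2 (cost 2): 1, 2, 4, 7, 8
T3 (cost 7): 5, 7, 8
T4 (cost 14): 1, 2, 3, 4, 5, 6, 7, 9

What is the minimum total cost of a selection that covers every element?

T2, T4 cover every element at cost 2 + 14 = 16.
Any cover uses at least 2 sets; among all covering selections none totals below 16.
Greedy by coverage-per-cost would pick T2, T1, T4 for 20 — worse than the optimum 16.

16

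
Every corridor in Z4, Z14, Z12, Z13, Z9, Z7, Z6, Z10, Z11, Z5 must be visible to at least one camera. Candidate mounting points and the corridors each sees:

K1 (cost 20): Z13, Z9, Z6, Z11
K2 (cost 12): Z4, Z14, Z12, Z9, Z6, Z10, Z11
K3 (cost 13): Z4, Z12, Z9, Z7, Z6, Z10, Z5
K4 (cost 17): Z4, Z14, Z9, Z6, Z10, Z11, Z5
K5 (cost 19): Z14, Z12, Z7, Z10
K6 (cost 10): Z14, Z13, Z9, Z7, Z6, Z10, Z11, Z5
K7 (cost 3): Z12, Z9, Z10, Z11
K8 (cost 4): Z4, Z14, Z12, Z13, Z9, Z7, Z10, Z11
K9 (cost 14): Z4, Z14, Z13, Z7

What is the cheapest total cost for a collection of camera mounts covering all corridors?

14

K6, K8 cover every corridor at cost 10 + 4 = 14.
Any cover uses at least 2 camera mounts; among all covering selections none totals below 14.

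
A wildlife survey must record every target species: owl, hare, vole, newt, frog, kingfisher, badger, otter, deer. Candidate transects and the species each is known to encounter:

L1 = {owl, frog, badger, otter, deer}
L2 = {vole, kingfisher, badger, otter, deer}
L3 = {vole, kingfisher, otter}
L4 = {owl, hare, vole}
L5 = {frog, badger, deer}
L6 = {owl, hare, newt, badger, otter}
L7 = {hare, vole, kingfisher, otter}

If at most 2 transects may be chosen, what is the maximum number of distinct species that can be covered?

8

Choosing L1, L7 covers {owl, hare, vole, frog, kingfisher, badger, otter, deer} — 8 species.
No choice of 2 transects does better; here newt is left uncovered.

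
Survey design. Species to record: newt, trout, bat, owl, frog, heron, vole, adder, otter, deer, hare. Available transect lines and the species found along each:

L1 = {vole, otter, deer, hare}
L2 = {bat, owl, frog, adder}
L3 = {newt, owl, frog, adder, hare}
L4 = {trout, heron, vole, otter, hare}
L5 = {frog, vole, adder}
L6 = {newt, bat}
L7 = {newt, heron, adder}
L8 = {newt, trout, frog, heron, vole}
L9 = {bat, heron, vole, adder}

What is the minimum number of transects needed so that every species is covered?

3

L1, L2, L8 together cover {newt, trout, bat, owl, frog, heron, vole, adder, otter, deer, hare} — every species.
No 2 of the 9 transects cover everything (all 36 pairs fall short), so 3 is minimum.
Greedy (largest uncovered first) would take L3, L4, L1, L2 — 4 transects — but 3 suffice.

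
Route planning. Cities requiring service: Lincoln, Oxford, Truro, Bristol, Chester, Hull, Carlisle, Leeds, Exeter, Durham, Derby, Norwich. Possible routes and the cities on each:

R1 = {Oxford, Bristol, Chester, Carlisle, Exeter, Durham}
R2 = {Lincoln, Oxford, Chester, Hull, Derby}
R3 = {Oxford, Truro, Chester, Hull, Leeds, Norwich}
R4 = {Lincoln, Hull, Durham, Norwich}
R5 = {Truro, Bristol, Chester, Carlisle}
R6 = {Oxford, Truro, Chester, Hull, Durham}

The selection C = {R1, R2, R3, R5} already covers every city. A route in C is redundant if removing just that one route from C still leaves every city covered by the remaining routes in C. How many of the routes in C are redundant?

1

Drop R1: Exeter, Durham uncovered — not redundant.
Drop R2: Lincoln, Derby uncovered — not redundant.
Drop R3: Leeds, Norwich uncovered — not redundant.
Drop R5: the rest still cover every city — redundant.
1 redundant: R5.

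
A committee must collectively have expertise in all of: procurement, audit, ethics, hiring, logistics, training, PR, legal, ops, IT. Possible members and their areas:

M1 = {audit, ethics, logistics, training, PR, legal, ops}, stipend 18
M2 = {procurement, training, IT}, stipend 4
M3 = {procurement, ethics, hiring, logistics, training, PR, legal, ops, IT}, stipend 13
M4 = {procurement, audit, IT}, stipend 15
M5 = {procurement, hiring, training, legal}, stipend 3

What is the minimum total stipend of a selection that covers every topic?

25

M1, M2, M5 cover every topic at stipend 18 + 4 + 3 = 25.
Any cover uses at least 2 members; among all covering selections none totals below 25.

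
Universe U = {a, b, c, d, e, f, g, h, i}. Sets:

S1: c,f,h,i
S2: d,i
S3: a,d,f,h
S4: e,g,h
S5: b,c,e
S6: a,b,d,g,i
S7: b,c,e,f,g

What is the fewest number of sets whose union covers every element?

3

S1, S3, S7 together cover {a, b, c, d, e, f, g, h, i} — every element.
No 2 of the 7 sets cover everything (all 21 pairs fall short), so 3 is minimum.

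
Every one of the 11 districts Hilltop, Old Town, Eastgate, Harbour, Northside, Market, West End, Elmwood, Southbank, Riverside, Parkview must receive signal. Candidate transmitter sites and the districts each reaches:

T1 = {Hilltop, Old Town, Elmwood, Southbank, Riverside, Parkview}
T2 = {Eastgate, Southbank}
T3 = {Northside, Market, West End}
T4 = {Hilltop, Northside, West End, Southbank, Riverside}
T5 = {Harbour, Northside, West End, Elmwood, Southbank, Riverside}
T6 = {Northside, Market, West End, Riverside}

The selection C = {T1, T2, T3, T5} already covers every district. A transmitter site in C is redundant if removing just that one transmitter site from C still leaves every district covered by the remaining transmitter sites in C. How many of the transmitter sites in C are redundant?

Drop T1: Hilltop, Old Town, Parkview uncovered — not redundant.
Drop T2: Eastgate uncovered — not redundant.
Drop T3: Market uncovered — not redundant.
Drop T5: Harbour uncovered — not redundant.
None of the transmitter sites in C is redundant.

0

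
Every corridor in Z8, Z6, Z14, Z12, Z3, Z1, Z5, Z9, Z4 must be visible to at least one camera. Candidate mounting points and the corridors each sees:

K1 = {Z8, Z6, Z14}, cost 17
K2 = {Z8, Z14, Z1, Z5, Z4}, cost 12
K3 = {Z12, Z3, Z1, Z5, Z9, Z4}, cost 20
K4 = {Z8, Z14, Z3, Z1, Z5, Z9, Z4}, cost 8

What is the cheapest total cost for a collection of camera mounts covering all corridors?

K1, K3 cover every corridor at cost 17 + 20 = 37.
Any cover uses at least 2 camera mounts; among all covering selections none totals below 37.
Greedy by coverage-per-cost would pick K4, K1, K3 for 45 — worse than the optimum 37.

37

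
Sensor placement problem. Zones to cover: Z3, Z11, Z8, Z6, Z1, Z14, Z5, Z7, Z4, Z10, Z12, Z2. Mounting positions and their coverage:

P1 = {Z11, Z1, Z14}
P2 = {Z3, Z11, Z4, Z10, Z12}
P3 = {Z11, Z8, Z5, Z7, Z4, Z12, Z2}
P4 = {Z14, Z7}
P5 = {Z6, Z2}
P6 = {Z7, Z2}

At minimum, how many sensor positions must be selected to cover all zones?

P1, P2, P3, P5 together cover {Z3, Z11, Z8, Z6, Z1, Z14, Z5, Z7, Z4, Z10, Z12, Z2} — every zone.
No 3 of the 6 sensor positions cover everything (all 20 triples fall short), so 4 is minimum.

4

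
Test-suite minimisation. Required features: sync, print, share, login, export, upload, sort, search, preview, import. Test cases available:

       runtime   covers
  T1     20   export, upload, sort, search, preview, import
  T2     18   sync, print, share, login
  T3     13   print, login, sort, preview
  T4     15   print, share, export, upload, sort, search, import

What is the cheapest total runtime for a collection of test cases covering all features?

38

T1, T2 cover every feature at runtime 20 + 18 = 38.
Any cover uses at least 2 test cases; among all covering selections none totals below 38.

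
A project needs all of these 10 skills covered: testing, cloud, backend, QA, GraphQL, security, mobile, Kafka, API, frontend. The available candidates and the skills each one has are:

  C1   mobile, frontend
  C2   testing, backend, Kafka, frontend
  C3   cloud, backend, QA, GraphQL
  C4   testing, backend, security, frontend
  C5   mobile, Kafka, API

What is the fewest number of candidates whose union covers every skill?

C3, C4, C5 together cover {testing, cloud, backend, QA, GraphQL, security, mobile, Kafka, API, frontend} — every skill.
No 2 of the 5 candidates cover everything (all 10 pairs fall short), so 3 is minimum.

3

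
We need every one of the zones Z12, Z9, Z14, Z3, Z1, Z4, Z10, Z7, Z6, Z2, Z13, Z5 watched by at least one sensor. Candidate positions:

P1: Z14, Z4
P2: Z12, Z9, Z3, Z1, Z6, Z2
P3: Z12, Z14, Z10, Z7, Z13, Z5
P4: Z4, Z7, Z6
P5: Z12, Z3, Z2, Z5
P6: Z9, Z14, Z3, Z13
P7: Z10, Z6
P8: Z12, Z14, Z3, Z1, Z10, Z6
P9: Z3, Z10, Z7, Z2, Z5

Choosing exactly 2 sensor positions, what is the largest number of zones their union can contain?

11

Choosing P2, P3 covers {Z12, Z9, Z14, Z3, Z1, Z10, Z7, Z6, Z2, Z13, Z5} — 11 zones.
No choice of 2 sensor positions does better; here Z4 is left uncovered.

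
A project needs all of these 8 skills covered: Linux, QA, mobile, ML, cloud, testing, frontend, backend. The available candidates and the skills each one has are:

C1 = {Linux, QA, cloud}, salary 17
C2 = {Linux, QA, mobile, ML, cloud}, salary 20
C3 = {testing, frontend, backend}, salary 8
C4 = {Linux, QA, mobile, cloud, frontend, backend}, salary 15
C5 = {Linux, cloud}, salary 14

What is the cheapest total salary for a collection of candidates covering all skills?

C2, C3 cover every skill at salary 20 + 8 = 28.
Any cover uses at least 2 candidates; among all covering selections none totals below 28.
Greedy by coverage-per-salary would pick C4, C3, C2 for 43 — worse than the optimum 28.

28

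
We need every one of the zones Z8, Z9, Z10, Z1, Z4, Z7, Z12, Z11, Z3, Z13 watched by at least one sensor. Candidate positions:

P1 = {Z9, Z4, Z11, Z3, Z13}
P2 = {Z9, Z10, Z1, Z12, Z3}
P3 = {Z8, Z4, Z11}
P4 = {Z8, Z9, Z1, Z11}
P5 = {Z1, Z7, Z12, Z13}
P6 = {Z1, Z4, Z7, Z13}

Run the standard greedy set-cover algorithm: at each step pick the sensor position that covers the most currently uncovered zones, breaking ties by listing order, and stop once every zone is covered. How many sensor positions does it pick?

4

Pick 1: P1 covers 5 new zones (Z9, Z4, Z11, Z3, Z13).
Pick 2: P2 covers 3 new zones (Z10, Z1, Z12).
Pick 3: P3 covers 1 new zones (Z8).
Pick 4: P5 covers 1 new zones (Z7).
Greedy uses 4 sensor positions. (The true minimum is 3.)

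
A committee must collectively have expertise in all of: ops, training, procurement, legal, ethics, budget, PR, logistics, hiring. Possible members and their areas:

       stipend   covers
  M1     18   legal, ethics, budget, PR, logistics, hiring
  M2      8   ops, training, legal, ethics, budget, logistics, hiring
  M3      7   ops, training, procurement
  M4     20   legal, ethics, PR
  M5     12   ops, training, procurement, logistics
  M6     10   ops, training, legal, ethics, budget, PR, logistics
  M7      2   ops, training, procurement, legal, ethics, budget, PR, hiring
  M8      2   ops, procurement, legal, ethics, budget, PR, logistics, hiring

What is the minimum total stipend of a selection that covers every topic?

M7, M8 cover every topic at stipend 2 + 2 = 4.
Any cover uses at least 2 members; among all covering selections none totals below 4.

4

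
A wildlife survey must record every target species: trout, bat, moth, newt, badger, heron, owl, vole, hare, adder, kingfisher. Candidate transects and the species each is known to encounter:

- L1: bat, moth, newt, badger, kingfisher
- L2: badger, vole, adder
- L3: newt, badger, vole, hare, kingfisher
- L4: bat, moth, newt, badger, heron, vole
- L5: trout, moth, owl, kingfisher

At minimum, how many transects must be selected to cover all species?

L2, L3, L4, L5 together cover {trout, bat, moth, newt, badger, heron, owl, vole, hare, adder, kingfisher} — every species.
No 3 of the 5 transects cover everything (all 10 triples fall short), so 4 is minimum.

4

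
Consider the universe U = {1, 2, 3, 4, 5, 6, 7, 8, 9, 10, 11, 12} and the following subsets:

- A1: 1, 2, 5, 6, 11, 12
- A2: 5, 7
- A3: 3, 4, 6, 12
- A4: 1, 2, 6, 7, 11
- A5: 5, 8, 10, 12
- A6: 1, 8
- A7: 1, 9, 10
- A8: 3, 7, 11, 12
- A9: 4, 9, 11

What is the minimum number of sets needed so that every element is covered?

A1, A5, A8, A9 together cover {1, 2, 3, 4, 5, 6, 7, 8, 9, 10, 11, 12} — every element.
No 3 of the 9 sets cover everything (all 84 triples fall short), so 4 is minimum.
Greedy (largest uncovered first) would take A1, A3, A5, A2, A7 — 5 sets — but 4 suffice.

4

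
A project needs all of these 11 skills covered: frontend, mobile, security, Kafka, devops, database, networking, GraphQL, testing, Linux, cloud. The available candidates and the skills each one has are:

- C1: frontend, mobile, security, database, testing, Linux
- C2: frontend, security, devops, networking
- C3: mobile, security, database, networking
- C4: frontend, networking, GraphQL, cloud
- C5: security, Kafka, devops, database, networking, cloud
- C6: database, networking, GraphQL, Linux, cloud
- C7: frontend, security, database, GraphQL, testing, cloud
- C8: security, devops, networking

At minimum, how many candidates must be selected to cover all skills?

C1, C4, C5 together cover {frontend, mobile, security, Kafka, devops, database, networking, GraphQL, testing, Linux, cloud} — every skill.
No 2 of the 8 candidates cover everything (all 28 pairs fall short), so 3 is minimum.

3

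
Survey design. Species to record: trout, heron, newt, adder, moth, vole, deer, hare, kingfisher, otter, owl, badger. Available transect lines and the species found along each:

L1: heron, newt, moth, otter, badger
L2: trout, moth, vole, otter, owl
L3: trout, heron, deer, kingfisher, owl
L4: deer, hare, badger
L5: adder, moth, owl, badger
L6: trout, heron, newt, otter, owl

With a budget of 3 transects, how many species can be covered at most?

Choosing L1, L2, L3 covers {trout, heron, newt, moth, vole, deer, kingfisher, otter, owl, badger} — 10 species.
No choice of 3 transects does better; here adder, hare are left uncovered.

10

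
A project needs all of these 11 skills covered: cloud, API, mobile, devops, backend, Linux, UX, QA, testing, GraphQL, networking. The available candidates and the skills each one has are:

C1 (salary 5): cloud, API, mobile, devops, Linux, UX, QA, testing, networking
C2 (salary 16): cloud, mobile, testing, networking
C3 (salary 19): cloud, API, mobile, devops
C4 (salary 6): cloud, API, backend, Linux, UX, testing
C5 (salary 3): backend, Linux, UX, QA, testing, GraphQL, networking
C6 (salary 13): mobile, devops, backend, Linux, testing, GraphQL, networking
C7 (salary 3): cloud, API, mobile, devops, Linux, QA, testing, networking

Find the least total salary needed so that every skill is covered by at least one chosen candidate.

C5, C7 cover every skill at salary 3 + 3 = 6.
Any cover uses at least 2 candidates; among all covering selections none totals below 6.

6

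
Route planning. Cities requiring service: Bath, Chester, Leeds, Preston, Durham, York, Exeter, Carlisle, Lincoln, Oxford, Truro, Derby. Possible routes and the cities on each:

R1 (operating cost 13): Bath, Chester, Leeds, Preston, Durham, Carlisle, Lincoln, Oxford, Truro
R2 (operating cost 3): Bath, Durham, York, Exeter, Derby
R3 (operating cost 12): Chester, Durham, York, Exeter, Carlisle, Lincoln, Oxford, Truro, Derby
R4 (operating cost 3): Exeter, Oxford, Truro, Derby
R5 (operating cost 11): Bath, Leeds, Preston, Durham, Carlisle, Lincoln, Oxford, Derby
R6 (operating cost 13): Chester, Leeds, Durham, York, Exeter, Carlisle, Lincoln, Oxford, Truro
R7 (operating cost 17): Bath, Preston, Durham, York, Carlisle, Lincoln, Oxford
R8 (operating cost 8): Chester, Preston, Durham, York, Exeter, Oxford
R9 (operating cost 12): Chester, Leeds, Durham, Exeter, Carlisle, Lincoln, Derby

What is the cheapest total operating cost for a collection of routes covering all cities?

R1, R2 cover every city at operating cost 13 + 3 = 16.
Any cover uses at least 2 routes; among all covering selections none totals below 16.

16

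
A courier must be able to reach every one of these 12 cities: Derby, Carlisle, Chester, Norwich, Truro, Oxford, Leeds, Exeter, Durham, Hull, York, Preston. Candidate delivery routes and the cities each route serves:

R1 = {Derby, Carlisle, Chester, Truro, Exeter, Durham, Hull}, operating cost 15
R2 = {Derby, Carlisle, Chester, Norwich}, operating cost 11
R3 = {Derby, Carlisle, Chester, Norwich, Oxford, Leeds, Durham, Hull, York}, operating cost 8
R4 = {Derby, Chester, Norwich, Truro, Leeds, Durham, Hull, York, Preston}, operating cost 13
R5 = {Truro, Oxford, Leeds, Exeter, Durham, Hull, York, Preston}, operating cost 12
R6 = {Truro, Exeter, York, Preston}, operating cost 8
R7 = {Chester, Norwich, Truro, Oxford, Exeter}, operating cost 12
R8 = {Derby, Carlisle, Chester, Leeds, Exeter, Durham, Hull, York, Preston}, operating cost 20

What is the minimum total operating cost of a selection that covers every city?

16

R3, R6 cover every city at operating cost 8 + 8 = 16.
Any cover uses at least 2 routes; among all covering selections none totals below 16.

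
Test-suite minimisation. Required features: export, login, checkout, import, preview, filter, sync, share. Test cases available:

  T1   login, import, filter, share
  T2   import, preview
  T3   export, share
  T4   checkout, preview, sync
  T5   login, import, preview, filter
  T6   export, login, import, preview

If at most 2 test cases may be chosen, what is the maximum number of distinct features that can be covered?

Choosing T1, T4 covers {login, checkout, import, preview, filter, sync, share} — 7 features.
No choice of 2 test cases does better; here export is left uncovered.

7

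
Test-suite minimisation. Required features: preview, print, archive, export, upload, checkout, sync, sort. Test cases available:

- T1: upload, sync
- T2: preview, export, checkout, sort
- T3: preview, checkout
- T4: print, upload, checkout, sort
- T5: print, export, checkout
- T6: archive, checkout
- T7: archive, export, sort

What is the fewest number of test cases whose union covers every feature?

T1, T2, T4, T6 together cover {preview, print, archive, export, upload, checkout, sync, sort} — every feature.
No 3 of the 7 test cases cover everything (all 35 triples fall short), so 4 is minimum.

4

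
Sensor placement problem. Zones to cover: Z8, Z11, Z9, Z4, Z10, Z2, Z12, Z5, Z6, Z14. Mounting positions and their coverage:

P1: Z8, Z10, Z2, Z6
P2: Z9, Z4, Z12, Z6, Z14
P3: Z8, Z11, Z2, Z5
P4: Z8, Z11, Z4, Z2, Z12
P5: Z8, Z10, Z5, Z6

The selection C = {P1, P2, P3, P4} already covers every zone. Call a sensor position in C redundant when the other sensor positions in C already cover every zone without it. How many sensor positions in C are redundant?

1

Drop P1: Z10 uncovered — not redundant.
Drop P2: Z9, Z14 uncovered — not redundant.
Drop P3: Z5 uncovered — not redundant.
Drop P4: the rest still cover every zone — redundant.
1 redundant: P4.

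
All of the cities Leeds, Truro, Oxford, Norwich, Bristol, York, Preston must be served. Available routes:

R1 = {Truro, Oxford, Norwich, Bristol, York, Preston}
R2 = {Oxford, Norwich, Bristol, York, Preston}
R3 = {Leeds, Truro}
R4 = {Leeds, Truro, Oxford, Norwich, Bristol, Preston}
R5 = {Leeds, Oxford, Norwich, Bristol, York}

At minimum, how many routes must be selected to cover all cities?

R1, R3 together cover {Leeds, Truro, Oxford, Norwich, Bristol, York, Preston} — every city.
No single route contains all 7 cities, so 2 is optimal.

2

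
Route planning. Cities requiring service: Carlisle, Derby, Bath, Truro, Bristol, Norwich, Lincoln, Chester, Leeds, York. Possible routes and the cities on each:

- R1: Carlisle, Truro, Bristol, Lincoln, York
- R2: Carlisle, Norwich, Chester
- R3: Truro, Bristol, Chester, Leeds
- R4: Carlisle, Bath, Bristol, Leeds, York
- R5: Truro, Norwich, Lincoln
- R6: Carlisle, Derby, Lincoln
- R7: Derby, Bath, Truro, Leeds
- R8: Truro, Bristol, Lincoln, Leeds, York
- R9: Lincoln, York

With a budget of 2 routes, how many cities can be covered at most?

Choosing R1, R7 covers {Carlisle, Derby, Bath, Truro, Bristol, Lincoln, Leeds, York} — 8 cities.
No choice of 2 routes does better; here Norwich, Chester are left uncovered.

8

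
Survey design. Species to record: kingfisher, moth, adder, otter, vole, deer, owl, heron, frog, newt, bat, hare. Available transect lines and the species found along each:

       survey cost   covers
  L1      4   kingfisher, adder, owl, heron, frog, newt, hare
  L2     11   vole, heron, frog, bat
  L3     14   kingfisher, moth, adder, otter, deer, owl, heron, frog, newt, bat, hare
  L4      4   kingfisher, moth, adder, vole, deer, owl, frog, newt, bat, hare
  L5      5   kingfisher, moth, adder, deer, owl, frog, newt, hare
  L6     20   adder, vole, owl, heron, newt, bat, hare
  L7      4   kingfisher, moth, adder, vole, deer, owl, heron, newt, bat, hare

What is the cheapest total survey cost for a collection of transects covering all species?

18

L3, L4 cover every species at survey cost 14 + 4 = 18.
Any cover uses at least 2 transects; among all covering selections none totals below 18.
Greedy by coverage-per-survey cost would pick L4, L1, L3 for 22 — worse than the optimum 18.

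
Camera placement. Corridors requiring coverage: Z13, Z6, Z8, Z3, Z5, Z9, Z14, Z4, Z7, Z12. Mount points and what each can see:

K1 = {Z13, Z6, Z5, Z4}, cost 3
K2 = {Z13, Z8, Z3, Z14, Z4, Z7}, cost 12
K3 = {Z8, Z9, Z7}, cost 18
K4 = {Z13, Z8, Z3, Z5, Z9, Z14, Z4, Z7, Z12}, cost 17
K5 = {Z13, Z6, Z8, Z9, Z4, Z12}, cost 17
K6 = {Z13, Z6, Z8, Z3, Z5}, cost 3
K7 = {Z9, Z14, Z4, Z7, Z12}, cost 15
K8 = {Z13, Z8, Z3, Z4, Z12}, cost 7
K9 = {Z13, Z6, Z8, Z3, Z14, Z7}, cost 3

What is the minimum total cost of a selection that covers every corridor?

K6, K7 cover every corridor at cost 3 + 15 = 18.
Any cover uses at least 2 camera mounts; among all covering selections none totals below 18.
Greedy by coverage-per-cost would pick K9, K1, K8, K7 for 28 — worse than the optimum 18.

18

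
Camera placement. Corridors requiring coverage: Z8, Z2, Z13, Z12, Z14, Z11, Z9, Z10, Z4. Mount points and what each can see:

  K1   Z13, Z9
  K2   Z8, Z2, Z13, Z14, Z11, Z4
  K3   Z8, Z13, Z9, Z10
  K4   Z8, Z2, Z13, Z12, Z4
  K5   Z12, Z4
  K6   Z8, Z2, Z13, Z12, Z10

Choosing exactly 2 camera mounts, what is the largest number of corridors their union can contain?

8

Choosing K2, K3 covers {Z8, Z2, Z13, Z14, Z11, Z9, Z10, Z4} — 8 corridors.
No choice of 2 camera mounts does better; here Z12 is left uncovered.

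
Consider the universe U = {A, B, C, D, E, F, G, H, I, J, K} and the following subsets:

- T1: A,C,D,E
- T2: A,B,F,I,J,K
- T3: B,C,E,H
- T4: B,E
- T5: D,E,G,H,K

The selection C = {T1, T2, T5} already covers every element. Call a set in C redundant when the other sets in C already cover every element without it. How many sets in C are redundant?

0

Drop T1: C uncovered — not redundant.
Drop T2: B, F, I, J uncovered — not redundant.
Drop T5: G, H uncovered — not redundant.
None of the sets in C is redundant.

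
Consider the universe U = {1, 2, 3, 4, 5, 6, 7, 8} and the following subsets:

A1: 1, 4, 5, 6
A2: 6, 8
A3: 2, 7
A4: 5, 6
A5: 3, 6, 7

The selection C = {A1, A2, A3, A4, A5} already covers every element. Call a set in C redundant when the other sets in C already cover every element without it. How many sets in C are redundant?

Drop A1: 1, 4 uncovered — not redundant.
Drop A2: 8 uncovered — not redundant.
Drop A3: 2 uncovered — not redundant.
Drop A4: the rest still cover every element — redundant.
Drop A5: 3 uncovered — not redundant.
1 redundant: A4.

1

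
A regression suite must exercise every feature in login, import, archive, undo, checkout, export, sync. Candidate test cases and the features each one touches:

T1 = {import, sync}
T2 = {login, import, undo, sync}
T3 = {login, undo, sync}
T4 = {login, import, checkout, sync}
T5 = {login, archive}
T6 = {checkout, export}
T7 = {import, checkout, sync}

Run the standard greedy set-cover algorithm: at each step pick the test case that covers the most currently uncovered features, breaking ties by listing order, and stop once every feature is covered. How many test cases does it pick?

3

Pick 1: T2 covers 4 new features (login, import, undo, sync).
Pick 2: T6 covers 2 new features (checkout, export).
Pick 3: T5 covers 1 new features (archive).
Greedy uses 3 test cases.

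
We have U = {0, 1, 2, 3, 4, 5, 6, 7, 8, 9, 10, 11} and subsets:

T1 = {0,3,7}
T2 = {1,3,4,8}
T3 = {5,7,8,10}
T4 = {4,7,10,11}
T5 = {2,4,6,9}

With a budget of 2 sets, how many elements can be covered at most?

8

Choosing T3, T5 covers {2, 4, 5, 6, 7, 8, 9, 10} — 8 elements.
No choice of 2 sets does better; here 0, 1, 3, 11 are left uncovered.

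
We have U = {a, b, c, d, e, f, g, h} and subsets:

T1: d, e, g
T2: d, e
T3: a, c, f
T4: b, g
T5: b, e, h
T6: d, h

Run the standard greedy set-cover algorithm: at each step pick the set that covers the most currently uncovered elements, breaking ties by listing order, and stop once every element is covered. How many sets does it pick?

Pick 1: T1 covers 3 new elements (d, e, g).
Pick 2: T3 covers 3 new elements (a, c, f).
Pick 3: T5 covers 2 new elements (b, h).
Greedy uses 3 sets.

3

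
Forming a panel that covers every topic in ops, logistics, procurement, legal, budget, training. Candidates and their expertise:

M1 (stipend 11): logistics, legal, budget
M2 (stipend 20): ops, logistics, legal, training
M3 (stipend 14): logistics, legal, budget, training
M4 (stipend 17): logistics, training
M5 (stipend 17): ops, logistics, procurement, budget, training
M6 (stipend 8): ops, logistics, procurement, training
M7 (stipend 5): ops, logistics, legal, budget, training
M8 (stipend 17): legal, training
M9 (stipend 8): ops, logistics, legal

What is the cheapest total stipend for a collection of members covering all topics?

13

M6, M7 cover every topic at stipend 8 + 5 = 13.
Any cover uses at least 2 members; among all covering selections none totals below 13.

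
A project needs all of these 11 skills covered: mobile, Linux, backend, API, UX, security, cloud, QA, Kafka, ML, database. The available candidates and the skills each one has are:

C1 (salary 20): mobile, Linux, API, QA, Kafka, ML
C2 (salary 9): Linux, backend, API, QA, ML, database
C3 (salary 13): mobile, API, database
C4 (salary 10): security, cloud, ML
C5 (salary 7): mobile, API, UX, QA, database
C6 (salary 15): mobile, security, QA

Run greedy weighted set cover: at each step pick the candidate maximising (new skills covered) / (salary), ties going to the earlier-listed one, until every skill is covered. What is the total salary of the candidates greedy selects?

Pick 1: C5 adds 5 new (mobile, API, UX, QA, database) at salary 7 (ratio 5/7).
Pick 2: C2 adds 3 new (Linux, backend, ML) at salary 9 (ratio 3/9).
Pick 3: C4 adds 2 new (security, cloud) at salary 10 (ratio 2/10).
Pick 4: C1 adds 1 new (Kafka) at salary 20 (ratio 1/20).
Greedy total salary: 7 + 9 + 10 + 20 = 46.

46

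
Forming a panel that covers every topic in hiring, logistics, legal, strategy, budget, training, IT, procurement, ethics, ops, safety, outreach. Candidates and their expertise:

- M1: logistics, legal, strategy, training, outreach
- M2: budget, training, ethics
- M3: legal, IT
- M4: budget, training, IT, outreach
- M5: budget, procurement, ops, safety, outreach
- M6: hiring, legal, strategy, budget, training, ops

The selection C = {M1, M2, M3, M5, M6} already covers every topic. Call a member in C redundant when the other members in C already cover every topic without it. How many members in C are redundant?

Drop M1: logistics uncovered — not redundant.
Drop M2: ethics uncovered — not redundant.
Drop M3: IT uncovered — not redundant.
Drop M5: procurement, safety uncovered — not redundant.
Drop M6: hiring uncovered — not redundant.
None of the members in C is redundant.

0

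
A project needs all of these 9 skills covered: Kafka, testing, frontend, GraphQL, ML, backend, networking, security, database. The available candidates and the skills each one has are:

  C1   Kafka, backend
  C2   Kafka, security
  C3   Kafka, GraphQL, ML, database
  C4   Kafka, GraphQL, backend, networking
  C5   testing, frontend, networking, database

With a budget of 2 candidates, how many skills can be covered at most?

Choosing C3, C5 covers {Kafka, testing, frontend, GraphQL, ML, networking, database} — 7 skills.
No choice of 2 candidates does better; here backend, security are left uncovered.

7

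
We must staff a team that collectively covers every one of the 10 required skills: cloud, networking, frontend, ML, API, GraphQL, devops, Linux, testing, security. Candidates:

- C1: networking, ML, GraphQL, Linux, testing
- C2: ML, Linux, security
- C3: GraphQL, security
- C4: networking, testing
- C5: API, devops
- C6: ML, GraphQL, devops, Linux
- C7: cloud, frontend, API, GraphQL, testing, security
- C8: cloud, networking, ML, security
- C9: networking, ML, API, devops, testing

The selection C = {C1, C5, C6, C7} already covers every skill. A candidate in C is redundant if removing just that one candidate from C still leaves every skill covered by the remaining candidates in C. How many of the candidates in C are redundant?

Drop C1: networking uncovered — not redundant.
Drop C5: the rest still cover every skill — redundant.
Drop C6: the rest still cover every skill — redundant.
Drop C7: cloud, frontend, security uncovered — not redundant.
2 redundant: C5, C6.

2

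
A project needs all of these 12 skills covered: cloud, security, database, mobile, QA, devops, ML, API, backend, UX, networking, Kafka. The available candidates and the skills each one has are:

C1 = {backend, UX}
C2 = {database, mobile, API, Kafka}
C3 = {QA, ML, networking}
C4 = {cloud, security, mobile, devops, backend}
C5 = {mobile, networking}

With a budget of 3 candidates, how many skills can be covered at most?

11

Choosing C2, C3, C4 covers {cloud, security, database, mobile, QA, devops, ML, API, backend, networking, Kafka} — 11 skills.
No choice of 3 candidates does better; here UX is left uncovered.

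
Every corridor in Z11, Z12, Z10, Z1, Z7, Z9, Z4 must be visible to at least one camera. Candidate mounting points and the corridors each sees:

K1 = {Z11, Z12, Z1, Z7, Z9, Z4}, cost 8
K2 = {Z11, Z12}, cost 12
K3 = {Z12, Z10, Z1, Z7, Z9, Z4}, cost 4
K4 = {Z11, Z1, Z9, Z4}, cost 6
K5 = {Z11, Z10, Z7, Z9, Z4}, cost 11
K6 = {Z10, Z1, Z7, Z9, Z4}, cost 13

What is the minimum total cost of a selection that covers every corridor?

10

K3, K4 cover every corridor at cost 4 + 6 = 10.
Any cover uses at least 2 camera mounts; among all covering selections none totals below 10.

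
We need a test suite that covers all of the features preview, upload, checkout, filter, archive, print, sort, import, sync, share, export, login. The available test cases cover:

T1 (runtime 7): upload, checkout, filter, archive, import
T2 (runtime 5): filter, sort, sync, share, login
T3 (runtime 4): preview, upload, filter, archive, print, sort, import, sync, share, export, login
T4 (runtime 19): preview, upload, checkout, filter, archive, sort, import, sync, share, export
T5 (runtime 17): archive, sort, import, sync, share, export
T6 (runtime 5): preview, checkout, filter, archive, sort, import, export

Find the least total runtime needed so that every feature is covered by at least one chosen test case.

T3, T6 cover every feature at runtime 4 + 5 = 9.
Any cover uses at least 2 test cases; among all covering selections none totals below 9.

9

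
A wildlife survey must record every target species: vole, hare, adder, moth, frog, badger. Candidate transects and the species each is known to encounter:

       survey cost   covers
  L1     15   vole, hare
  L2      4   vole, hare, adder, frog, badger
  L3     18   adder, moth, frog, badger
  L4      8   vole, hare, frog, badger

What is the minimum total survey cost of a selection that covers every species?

22

L2, L3 cover every species at survey cost 4 + 18 = 22.
Any cover uses at least 2 transects; among all covering selections none totals below 22.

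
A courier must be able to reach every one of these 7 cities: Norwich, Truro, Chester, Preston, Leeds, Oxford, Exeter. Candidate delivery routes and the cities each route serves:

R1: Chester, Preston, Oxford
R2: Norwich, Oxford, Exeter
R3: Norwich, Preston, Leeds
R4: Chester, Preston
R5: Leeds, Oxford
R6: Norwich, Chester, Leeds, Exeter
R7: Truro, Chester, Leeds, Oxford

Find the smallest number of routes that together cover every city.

3

R1, R2, R7 together cover {Norwich, Truro, Chester, Preston, Leeds, Oxford, Exeter} — every city.
No 2 of the 7 routes cover everything (all 21 pairs fall short), so 3 is minimum.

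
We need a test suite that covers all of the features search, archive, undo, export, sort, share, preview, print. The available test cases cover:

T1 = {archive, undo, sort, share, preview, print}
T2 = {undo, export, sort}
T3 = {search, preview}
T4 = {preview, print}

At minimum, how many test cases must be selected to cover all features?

3

T1, T2, T3 together cover {search, archive, undo, export, sort, share, preview, print} — every feature.
No 2 of the 4 test cases cover everything (all 6 pairs fall short), so 3 is minimum.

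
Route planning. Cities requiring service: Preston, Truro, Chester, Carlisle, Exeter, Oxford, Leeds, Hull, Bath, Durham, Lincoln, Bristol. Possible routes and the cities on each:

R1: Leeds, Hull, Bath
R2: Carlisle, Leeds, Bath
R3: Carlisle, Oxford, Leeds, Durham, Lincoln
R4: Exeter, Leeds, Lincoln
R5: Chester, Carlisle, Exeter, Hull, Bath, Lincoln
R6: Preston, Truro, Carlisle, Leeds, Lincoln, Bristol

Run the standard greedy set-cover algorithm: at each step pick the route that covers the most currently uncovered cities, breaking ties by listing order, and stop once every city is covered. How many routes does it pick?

Pick 1: R5 covers 6 new cities (Chester, Carlisle, Exeter, Hull, Bath, Lincoln).
Pick 2: R6 covers 4 new cities (Preston, Truro, Leeds, Bristol).
Pick 3: R3 covers 2 new cities (Oxford, Durham).
Greedy uses 3 routes.

3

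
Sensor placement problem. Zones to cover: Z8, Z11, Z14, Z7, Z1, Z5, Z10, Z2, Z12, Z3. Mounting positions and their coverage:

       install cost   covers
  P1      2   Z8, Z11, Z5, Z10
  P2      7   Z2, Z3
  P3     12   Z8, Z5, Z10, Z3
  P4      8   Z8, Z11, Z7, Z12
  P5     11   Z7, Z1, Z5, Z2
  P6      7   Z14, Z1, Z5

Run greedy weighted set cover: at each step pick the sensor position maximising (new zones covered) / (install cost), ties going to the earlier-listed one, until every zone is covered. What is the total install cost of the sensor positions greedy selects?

Pick 1: P1 adds 4 new (Z8, Z11, Z5, Z10) at install cost 2 (ratio 4/2).
Pick 2: P2 adds 2 new (Z2, Z3) at install cost 7 (ratio 2/7).
Pick 3: P6 adds 2 new (Z14, Z1) at install cost 7 (ratio 2/7).
Pick 4: P4 adds 2 new (Z7, Z12) at install cost 8 (ratio 2/8).
Greedy total install cost: 2 + 7 + 7 + 8 = 24.

24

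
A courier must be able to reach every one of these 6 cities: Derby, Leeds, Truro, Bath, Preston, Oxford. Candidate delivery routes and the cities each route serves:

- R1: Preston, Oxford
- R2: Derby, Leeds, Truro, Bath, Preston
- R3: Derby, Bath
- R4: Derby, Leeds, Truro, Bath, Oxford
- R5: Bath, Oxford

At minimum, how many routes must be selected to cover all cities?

R1, R2 together cover {Derby, Leeds, Truro, Bath, Preston, Oxford} — every city.
No single route contains all 6 cities, so 2 is optimal.

2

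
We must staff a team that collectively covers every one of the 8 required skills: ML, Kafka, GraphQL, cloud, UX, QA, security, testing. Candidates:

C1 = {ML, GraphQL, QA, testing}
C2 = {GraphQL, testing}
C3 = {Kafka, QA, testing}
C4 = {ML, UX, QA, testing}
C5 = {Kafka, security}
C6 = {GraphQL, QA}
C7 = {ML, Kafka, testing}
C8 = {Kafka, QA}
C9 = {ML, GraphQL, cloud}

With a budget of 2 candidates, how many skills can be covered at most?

Choosing C1, C5 covers {ML, Kafka, GraphQL, QA, security, testing} — 6 skills.
No choice of 2 candidates does better; here cloud, UX are left uncovered.

6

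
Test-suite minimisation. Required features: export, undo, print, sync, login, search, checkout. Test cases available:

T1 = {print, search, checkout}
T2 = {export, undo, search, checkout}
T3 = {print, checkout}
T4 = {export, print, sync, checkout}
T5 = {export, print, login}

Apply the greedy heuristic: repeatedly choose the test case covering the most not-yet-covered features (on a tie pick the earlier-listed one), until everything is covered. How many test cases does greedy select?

Pick 1: T2 covers 4 new features (export, undo, search, checkout).
Pick 2: T4 covers 2 new features (print, sync).
Pick 3: T5 covers 1 new features (login).
Greedy uses 3 test cases.

3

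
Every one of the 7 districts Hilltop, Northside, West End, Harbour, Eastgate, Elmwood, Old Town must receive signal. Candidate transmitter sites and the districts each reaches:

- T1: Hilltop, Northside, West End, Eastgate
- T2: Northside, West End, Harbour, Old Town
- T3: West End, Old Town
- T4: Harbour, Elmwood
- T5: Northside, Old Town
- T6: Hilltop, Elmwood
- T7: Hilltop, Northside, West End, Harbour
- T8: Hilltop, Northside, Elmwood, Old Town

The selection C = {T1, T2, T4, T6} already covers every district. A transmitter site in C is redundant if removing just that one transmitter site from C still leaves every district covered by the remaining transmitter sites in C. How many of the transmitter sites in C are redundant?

2

Drop T1: Eastgate uncovered — not redundant.
Drop T2: Old Town uncovered — not redundant.
Drop T4: the rest still cover every district — redundant.
Drop T6: the rest still cover every district — redundant.
2 redundant: T4, T6.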